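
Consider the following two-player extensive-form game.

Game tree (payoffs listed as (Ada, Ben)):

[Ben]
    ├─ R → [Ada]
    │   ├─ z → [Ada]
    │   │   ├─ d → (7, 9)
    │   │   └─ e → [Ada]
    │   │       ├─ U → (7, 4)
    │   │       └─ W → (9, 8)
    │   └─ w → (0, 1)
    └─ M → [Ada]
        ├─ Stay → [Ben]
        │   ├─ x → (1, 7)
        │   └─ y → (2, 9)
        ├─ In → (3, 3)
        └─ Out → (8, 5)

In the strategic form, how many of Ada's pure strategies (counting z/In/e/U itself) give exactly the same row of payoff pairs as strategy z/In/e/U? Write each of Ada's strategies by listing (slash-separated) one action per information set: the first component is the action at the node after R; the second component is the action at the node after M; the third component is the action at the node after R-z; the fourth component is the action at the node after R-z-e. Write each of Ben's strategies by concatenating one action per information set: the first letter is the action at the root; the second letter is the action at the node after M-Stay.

Row for z/In/e/U (columns Rx, Ry, Mx, My): (7,4) (7,4) (3,3) (3,3).
Every one of Ada's information sets is on the play path for some reply by Ben when Ada follows z/In/e/U.
Changing the action at any of them therefore changes at least one column, so only z/In/e/U itself gives this row.

1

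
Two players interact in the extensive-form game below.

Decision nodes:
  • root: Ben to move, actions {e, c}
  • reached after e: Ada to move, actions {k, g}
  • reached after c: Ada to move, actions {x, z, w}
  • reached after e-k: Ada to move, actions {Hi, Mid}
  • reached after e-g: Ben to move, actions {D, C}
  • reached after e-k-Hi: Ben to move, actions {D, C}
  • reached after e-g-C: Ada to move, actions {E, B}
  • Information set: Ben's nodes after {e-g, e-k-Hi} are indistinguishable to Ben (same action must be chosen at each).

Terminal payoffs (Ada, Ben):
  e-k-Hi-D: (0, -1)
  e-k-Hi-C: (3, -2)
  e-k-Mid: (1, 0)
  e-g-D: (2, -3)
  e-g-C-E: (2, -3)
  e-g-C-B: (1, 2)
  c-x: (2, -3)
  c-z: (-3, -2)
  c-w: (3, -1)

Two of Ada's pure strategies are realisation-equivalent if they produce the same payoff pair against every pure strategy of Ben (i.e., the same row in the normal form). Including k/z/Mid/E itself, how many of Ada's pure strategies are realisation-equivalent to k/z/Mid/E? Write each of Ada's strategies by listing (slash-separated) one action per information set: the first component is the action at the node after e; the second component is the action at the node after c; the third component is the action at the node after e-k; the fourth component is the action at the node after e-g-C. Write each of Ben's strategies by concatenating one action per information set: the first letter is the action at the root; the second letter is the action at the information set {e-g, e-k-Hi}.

Row for k/z/Mid/E (columns eD, eC, cD, cC): (1,0) (1,0) (-3,-2) (-3,-2).
Under k/z/Mid/E, Ada's choice at the node after e-g-C can never be reached regardless of what Ben does, so varying those choices leaves every outcome unchanged.
Holding the reachable choices fixed and varying the unreachable one freely already gives 2 equivalent strategies.
No other strategy reproduces this row, so those 2 are the full class: k/z/Mid/E, k/z/Mid/B.

2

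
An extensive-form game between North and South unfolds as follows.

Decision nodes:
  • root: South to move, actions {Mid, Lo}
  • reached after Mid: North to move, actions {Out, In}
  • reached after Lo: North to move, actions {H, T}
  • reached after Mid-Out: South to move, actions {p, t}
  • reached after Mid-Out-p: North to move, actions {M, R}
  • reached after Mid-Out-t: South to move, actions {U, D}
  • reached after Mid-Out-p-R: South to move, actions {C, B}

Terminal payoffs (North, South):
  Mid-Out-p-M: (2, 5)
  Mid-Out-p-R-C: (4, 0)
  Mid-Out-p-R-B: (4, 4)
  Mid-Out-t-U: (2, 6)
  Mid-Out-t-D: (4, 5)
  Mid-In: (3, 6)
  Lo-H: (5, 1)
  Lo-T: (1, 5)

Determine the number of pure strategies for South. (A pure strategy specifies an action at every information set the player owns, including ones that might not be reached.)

16

South owns the root with actions {Mid, Lo} — two choices.
South owns the node after Mid-Out with actions {p, t} — two choices.
South owns the node after Mid-Out-t with actions {U, D} — two choices.
South owns the node after Mid-Out-p-R with actions {C, B} — two choices.
A pure strategy fixes one action at each information set independently, so the count is the product 2 × 2 × 2 × 2 = 16.
(For reference, North has 8 pure strategies, giving a 16×8 normal-form matrix.)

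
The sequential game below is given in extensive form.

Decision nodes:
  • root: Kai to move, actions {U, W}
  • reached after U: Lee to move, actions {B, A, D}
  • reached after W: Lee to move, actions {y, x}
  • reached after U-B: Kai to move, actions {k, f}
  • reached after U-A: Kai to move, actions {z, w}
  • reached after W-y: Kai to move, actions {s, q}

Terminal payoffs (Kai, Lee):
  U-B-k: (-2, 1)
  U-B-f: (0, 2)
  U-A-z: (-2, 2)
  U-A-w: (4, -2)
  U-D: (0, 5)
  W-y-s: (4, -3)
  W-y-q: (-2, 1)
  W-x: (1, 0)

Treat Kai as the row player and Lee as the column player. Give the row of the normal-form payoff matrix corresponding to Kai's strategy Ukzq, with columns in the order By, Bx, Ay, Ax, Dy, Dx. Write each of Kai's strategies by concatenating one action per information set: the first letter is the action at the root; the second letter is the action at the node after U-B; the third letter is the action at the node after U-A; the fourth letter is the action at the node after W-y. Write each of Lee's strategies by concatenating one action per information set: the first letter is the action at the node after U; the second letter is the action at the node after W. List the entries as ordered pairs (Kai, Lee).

vs By: Kai plays U → Lee plays B at [U] → Kai plays k at [U-B] → (-2, 1)
vs Bx: Kai plays U → Lee plays B at [U] → Kai plays k at [U-B] → (-2, 1)
vs Ay: Kai plays U → Lee plays A at [U] → Kai plays z at [U-A] → (-2, 2)
vs Ax: Kai plays U → Lee plays A at [U] → Kai plays z at [U-A] → (-2, 2)
vs Dy: Kai plays U → Lee plays D at [U] → (0, 5)
vs Dx: Kai plays U → Lee plays D at [U] → (0, 5)

(-2,1) (-2,1) (-2,2) (-2,2) (0,5) (0,5)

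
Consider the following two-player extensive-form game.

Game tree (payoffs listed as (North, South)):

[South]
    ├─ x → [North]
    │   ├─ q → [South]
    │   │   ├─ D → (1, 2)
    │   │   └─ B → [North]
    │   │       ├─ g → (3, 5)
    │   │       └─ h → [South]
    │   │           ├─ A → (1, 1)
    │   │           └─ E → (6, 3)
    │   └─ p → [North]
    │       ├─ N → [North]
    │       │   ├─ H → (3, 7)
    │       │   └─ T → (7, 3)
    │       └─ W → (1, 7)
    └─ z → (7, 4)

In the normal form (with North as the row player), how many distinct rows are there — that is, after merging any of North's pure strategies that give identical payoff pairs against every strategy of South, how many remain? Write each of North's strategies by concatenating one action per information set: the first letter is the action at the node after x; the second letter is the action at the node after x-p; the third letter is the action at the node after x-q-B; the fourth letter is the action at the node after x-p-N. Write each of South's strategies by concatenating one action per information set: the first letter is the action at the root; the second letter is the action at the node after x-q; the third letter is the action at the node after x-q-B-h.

5

North has 16 pure strategies: qNgH, qNgT, qNhH, qNhT, qWgH, qWgT, qWhH, qWhT, pNgH, pNgT, pNhH, pNhT, pWgH, pWgT, pWhH, pWhT. Columns: xDA, xDE, xBA, xBE, zDA, zDE, zBA, zBE.
{qNgH, qNgT, qWgH, qWgT} → row (1,2) (1,2) (3,5) (3,5) (7,4) (7,4) (7,4) (7,4)
{qNhH, qNhT, qWhH, qWhT} → row (1,2) (1,2) (1,1) (6,3) (7,4) (7,4) (7,4) (7,4)
{pNgH, pNhH} → row (3,7) (3,7) (3,7) (3,7) (7,4) (7,4) (7,4) (7,4)
{pNgT, pNhT} → row (7,3) (7,3) (7,3) (7,3) (7,4) (7,4) (7,4) (7,4)
{pWgH, pWgT, pWhH, pWhT} → row (1,7) (1,7) (1,7) (1,7) (7,4) (7,4) (7,4) (7,4)
That's 5 distinct rows out of 16 strategies.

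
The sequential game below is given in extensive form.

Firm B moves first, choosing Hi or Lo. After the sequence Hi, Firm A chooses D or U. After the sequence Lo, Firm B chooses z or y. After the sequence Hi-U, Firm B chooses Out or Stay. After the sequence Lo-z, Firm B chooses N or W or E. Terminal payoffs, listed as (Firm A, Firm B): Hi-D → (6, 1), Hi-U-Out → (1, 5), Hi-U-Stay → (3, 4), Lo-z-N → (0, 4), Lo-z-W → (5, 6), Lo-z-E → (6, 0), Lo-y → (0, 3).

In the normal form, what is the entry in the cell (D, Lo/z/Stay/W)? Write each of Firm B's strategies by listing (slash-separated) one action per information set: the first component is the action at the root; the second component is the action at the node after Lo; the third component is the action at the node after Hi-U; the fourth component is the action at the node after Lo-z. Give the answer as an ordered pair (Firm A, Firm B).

(5, 6)

Trace the play path from the root:
  Firm B plays Lo
  Firm B plays z at [Lo]
  Firm B plays W at [Lo-z]
→ terminal payoff (5, 6).
(Firm A's choice at the node after Hi is never reached on this path, so it doesn't affect the outcome.)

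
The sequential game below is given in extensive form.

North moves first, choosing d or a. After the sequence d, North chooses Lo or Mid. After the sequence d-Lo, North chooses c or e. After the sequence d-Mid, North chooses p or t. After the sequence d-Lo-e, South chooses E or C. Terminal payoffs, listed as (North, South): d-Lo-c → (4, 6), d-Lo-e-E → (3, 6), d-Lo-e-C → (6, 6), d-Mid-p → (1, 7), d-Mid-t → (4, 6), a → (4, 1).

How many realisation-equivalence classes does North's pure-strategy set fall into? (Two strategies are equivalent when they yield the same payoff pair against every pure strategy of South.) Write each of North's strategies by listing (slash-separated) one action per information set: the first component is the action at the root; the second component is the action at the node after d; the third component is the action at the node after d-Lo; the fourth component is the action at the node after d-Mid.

North has 16 pure strategies: d/Lo/c/p, d/Lo/c/t, d/Lo/e/p, d/Lo/e/t, d/Mid/c/p, d/Mid/c/t, d/Mid/e/p, d/Mid/e/t, a/Lo/c/p, a/Lo/c/t, a/Lo/e/p, a/Lo/e/t, a/Mid/c/p, a/Mid/c/t, a/Mid/e/p, a/Mid/e/t. Columns: E, C.
{d/Lo/c/p, d/Lo/c/t, d/Mid/c/t, d/Mid/e/t} → row (4,6) (4,6)
{d/Lo/e/p, d/Lo/e/t} → row (3,6) (6,6)
{d/Mid/c/p, d/Mid/e/p} → row (1,7) (1,7)
{a/Lo/c/p, a/Lo/c/t, a/Lo/e/p, a/Lo/e/t, a/Mid/c/p, a/Mid/c/t, a/Mid/e/p, a/Mid/e/t} → row (4,1) (4,1)
That's 4 distinct rows out of 16 strategies.

4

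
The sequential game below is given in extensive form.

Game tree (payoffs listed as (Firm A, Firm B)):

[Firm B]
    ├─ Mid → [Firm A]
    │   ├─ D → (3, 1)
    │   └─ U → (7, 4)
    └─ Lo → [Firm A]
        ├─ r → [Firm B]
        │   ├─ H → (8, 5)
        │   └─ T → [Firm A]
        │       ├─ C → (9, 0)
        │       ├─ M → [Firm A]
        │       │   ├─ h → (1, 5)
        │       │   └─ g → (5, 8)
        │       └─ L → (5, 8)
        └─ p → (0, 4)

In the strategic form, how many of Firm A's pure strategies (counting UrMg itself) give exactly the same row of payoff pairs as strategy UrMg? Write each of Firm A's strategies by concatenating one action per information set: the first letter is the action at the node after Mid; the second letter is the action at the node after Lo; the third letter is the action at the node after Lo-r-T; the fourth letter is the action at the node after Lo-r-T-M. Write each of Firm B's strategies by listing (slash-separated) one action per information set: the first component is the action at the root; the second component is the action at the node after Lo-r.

3

Row for UrMg (columns Mid/H, Mid/T, Lo/H, Lo/T): (7,4) (7,4) (8,5) (5,8).
Every one of Firm A's information sets is on the play path for some reply by Firm B when Firm A follows UrMg.
Even so, UrLh, UrLg happen to produce the same payoff in every column — so 3 strategies share this row.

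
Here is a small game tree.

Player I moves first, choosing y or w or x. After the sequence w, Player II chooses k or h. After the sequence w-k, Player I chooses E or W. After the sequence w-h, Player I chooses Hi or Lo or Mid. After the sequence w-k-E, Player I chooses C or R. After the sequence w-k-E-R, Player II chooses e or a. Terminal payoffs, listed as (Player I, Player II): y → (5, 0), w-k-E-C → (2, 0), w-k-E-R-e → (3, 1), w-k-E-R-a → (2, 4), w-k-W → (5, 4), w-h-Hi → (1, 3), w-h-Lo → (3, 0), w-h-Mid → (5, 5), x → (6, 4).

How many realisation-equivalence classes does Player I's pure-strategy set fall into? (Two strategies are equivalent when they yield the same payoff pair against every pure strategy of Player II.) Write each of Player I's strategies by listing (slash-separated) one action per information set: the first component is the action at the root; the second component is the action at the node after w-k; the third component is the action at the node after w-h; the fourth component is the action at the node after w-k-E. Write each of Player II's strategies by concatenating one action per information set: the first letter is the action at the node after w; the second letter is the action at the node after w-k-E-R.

11

Player I has 36 pure strategies: y/E/Hi/C, y/E/Hi/R, y/E/Lo/C, y/E/Lo/R, y/E/Mid/C, y/E/Mid/R, y/W/Hi/C, y/W/Hi/R, y/W/Lo/C, y/W/Lo/R, y/W/Mid/C, y/W/Mid/R, w/E/Hi/C, w/E/Hi/R, w/E/Lo/C, w/E/Lo/R, w/E/Mid/C, w/E/Mid/R, w/W/Hi/C, w/W/Hi/R, w/W/Lo/C, w/W/Lo/R, w/W/Mid/C, w/W/Mid/R, x/E/Hi/C, x/E/Hi/R, x/E/Lo/C, x/E/Lo/R, x/E/Mid/C, x/E/Mid/R, x/W/Hi/C, x/W/Hi/R, x/W/Lo/C, x/W/Lo/R, x/W/Mid/C, x/W/Mid/R. Columns: ke, ka, he, ha.
{y/E/Hi/C, y/E/Hi/R, y/E/Lo/C, y/E/Lo/R, y/E/Mid/C, y/E/Mid/R, y/W/Hi/C, y/W/Hi/R, y/W/Lo/C, y/W/Lo/R, y/W/Mid/C, y/W/Mid/R} → row (5,0) (5,0) (5,0) (5,0)
{w/E/Hi/C} → row (2,0) (2,0) (1,3) (1,3)
{w/E/Hi/R} → row (3,1) (2,4) (1,3) (1,3)
{w/E/Lo/C} → row (2,0) (2,0) (3,0) (3,0)
{w/E/Lo/R} → row (3,1) (2,4) (3,0) (3,0)
{w/E/Mid/C} → row (2,0) (2,0) (5,5) (5,5)
{w/E/Mid/R} → row (3,1) (2,4) (5,5) (5,5)
{w/W/Hi/C, w/W/Hi/R} → row (5,4) (5,4) (1,3) (1,3)
{w/W/Lo/C, w/W/Lo/R} → row (5,4) (5,4) (3,0) (3,0)
{w/W/Mid/C, w/W/Mid/R} → row (5,4) (5,4) (5,5) (5,5)
{x/E/Hi/C, x/E/Hi/R, x/E/Lo/C, x/E/Lo/R, x/E/Mid/C, x/E/Mid/R, x/W/Hi/C, x/W/Hi/R, x/W/Lo/C, x/W/Lo/R, x/W/Mid/C, x/W/Mid/R} → row (6,4) (6,4) (6,4) (6,4)
That's 11 distinct rows out of 36 strategies.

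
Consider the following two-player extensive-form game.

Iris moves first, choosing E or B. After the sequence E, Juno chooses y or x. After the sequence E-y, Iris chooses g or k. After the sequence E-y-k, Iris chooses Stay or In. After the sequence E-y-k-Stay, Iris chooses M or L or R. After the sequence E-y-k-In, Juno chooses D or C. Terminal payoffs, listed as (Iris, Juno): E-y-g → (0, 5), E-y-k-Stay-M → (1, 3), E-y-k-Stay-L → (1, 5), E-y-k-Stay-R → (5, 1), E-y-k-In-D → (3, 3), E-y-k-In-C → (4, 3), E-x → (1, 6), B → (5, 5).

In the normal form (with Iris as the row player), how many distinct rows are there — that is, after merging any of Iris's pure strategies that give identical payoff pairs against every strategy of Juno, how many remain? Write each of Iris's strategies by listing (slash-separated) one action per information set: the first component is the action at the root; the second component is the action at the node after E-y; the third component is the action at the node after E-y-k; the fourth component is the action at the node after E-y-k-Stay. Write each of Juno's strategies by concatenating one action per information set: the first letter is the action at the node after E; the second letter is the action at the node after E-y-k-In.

6

Iris has 24 pure strategies: E/g/Stay/M, E/g/Stay/L, E/g/Stay/R, E/g/In/M, E/g/In/L, E/g/In/R, E/k/Stay/M, E/k/Stay/L, E/k/Stay/R, E/k/In/M, E/k/In/L, E/k/In/R, B/g/Stay/M, B/g/Stay/L, B/g/Stay/R, B/g/In/M, B/g/In/L, B/g/In/R, B/k/Stay/M, B/k/Stay/L, B/k/Stay/R, B/k/In/M, B/k/In/L, B/k/In/R. Columns: yD, yC, xD, xC.
{E/g/Stay/M, E/g/Stay/L, E/g/Stay/R, E/g/In/M, E/g/In/L, E/g/In/R} → row (0,5) (0,5) (1,6) (1,6)
{E/k/Stay/M} → row (1,3) (1,3) (1,6) (1,6)
{E/k/Stay/L} → row (1,5) (1,5) (1,6) (1,6)
{E/k/Stay/R} → row (5,1) (5,1) (1,6) (1,6)
{E/k/In/M, E/k/In/L, E/k/In/R} → row (3,3) (4,3) (1,6) (1,6)
{B/g/Stay/M, B/g/Stay/L, B/g/Stay/R, B/g/In/M, B/g/In/L, B/g/In/R, B/k/Stay/M, B/k/Stay/L, B/k/Stay/R, B/k/In/M, B/k/In/L, B/k/In/R} → row (5,5) (5,5) (5,5) (5,5)
That's 6 distinct rows out of 24 strategies.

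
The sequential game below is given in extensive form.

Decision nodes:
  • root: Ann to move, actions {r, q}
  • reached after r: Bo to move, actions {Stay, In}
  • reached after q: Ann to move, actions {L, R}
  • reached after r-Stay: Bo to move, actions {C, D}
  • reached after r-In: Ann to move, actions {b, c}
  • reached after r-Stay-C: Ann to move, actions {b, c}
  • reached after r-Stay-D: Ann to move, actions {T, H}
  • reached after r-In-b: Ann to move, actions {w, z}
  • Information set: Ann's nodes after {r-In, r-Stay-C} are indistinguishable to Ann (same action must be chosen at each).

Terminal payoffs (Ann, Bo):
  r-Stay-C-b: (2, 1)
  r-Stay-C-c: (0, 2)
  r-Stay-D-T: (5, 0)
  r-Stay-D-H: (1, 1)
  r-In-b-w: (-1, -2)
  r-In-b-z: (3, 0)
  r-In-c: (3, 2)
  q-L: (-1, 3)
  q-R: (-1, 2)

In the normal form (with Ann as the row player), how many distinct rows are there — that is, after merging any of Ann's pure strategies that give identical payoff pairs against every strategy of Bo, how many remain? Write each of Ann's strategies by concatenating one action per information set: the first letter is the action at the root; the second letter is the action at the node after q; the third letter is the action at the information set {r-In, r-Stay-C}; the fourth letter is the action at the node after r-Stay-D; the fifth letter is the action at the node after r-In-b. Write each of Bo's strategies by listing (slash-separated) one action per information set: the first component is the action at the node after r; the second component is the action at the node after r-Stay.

8

Ann has 32 pure strategies: rLbTw, rLbTz, rLbHw, rLbHz, rLcTw, rLcTz, rLcHw, rLcHz, rRbTw, rRbTz, rRbHw, rRbHz, rRcTw, rRcTz, rRcHw, rRcHz, qLbTw, qLbTz, qLbHw, qLbHz, qLcTw, qLcTz, qLcHw, qLcHz, qRbTw, qRbTz, qRbHw, qRbHz, qRcTw, qRcTz, qRcHw, qRcHz. Columns: Stay/C, Stay/D, In/C, In/D.
{rLbTw, rRbTw} → row (2,1) (5,0) (-1,-2) (-1,-2)
{rLbTz, rRbTz} → row (2,1) (5,0) (3,0) (3,0)
{rLbHw, rRbHw} → row (2,1) (1,1) (-1,-2) (-1,-2)
{rLbHz, rRbHz} → row (2,1) (1,1) (3,0) (3,0)
{rLcTw, rLcTz, rRcTw, rRcTz} → row (0,2) (5,0) (3,2) (3,2)
{rLcHw, rLcHz, rRcHw, rRcHz} → row (0,2) (1,1) (3,2) (3,2)
{qLbTw, qLbTz, qLbHw, qLbHz, qLcTw, qLcTz, qLcHw, qLcHz} → row (-1,3) (-1,3) (-1,3) (-1,3)
{qRbTw, qRbTz, qRbHw, qRbHz, qRcTw, qRcTz, qRcHw, qRcHz} → row (-1,2) (-1,2) (-1,2) (-1,2)
That's 8 distinct rows out of 32 strategies.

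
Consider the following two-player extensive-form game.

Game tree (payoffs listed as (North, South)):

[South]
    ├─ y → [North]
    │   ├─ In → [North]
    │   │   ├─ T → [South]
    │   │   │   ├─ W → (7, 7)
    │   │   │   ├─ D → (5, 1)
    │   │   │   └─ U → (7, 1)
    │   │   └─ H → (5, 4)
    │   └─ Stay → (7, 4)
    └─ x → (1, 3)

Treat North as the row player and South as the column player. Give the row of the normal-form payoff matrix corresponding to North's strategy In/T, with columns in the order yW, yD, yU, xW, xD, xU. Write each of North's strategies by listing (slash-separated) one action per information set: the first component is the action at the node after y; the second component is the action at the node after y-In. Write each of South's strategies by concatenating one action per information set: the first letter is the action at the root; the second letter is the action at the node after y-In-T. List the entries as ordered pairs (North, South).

vs yW: South plays y → North plays In at [y] → North plays T at [y-In] → South plays W at [y-In-T] → (7, 7)
vs yD: South plays y → North plays In at [y] → North plays T at [y-In] → South plays D at [y-In-T] → (5, 1)
vs yU: South plays y → North plays In at [y] → North plays T at [y-In] → South plays U at [y-In-T] → (7, 1)
vs xW: South plays x → (1, 3)
vs xD: South plays x → (1, 3)
vs xU: South plays x → (1, 3)

(7,7) (5,1) (7,1) (1,3) (1,3) (1,3)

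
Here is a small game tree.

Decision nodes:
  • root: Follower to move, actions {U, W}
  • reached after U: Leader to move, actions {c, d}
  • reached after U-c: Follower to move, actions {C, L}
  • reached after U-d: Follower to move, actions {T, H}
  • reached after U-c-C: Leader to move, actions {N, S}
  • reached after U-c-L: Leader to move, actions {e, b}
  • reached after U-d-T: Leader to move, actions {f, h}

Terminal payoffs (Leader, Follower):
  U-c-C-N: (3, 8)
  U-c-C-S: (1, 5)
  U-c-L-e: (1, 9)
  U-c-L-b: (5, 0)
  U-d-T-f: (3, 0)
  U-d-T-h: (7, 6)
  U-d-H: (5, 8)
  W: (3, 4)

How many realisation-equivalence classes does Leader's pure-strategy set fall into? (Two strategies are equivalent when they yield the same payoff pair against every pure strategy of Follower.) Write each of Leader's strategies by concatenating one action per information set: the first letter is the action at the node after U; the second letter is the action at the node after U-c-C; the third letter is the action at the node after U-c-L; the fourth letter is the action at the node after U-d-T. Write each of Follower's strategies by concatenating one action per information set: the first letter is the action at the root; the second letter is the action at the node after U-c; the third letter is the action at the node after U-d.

Leader has 16 pure strategies: cNef, cNeh, cNbf, cNbh, cSef, cSeh, cSbf, cSbh, dNef, dNeh, dNbf, dNbh, dSef, dSeh, dSbf, dSbh. Columns: UCT, UCH, ULT, ULH, WCT, WCH, WLT, WLH.
{cNef, cNeh} → row (3,8) (3,8) (1,9) (1,9) (3,4) (3,4) (3,4) (3,4)
{cNbf, cNbh} → row (3,8) (3,8) (5,0) (5,0) (3,4) (3,4) (3,4) (3,4)
{cSef, cSeh} → row (1,5) (1,5) (1,9) (1,9) (3,4) (3,4) (3,4) (3,4)
{cSbf, cSbh} → row (1,5) (1,5) (5,0) (5,0) (3,4) (3,4) (3,4) (3,4)
{dNef, dNbf, dSef, dSbf} → row (3,0) (5,8) (3,0) (5,8) (3,4) (3,4) (3,4) (3,4)
{dNeh, dNbh, dSeh, dSbh} → row (7,6) (5,8) (7,6) (5,8) (3,4) (3,4) (3,4) (3,4)
That's 6 distinct rows out of 16 strategies.

6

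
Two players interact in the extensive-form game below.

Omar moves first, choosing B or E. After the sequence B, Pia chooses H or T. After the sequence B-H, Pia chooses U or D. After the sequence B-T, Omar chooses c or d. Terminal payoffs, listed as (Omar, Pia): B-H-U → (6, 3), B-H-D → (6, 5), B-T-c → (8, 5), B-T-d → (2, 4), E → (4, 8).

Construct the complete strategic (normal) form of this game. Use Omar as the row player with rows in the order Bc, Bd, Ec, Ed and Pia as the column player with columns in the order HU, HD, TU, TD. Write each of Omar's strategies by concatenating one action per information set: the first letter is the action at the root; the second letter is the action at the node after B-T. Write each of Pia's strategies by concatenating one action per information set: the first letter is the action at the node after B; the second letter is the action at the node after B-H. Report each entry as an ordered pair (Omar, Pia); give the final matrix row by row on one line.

Bc: (6,3) (6,5) (8,5) (8,5) | Bd: (6,3) (6,5) (2,4) (2,4) | Ec: (4,8) (4,8) (4,8) (4,8) | Ed: (4,8) (4,8) (4,8) (4,8)

Row Bc: HU→(6,3), HD→(6,5), TU→(8,5), TD→(8,5)
Row Bd: HU→(6,3), HD→(6,5), TU→(2,4), TD→(2,4)
Row Ec: HU→(4,8), HD→(4,8), TU→(4,8), TD→(4,8)
Row Ed: HU→(4,8), HD→(4,8), TU→(4,8), TD→(4,8)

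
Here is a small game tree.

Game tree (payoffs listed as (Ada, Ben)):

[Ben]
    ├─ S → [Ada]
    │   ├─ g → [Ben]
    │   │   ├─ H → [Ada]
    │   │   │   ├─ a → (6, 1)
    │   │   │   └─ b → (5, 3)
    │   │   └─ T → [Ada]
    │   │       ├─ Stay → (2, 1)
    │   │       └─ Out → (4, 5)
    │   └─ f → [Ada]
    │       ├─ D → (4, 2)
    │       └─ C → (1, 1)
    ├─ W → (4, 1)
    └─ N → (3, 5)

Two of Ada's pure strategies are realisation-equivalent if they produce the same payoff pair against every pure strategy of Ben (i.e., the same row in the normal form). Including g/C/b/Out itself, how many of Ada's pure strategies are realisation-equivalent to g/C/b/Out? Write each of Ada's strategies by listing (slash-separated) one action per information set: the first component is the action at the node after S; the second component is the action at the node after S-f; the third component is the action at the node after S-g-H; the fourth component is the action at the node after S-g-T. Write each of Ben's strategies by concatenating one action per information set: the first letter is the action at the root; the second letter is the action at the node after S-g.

2

Row for g/C/b/Out (columns SH, ST, WH, WT, NH, NT): (5,3) (4,5) (4,1) (4,1) (3,5) (3,5).
Under g/C/b/Out, Ada's choice at the node after S-f can never be reached regardless of what Ben does, so varying those choices leaves every outcome unchanged.
Holding the reachable choices fixed and varying the unreachable one freely already gives 2 equivalent strategies.
No other strategy reproduces this row, so those 2 are the full class: g/D/b/Out, g/C/b/Out.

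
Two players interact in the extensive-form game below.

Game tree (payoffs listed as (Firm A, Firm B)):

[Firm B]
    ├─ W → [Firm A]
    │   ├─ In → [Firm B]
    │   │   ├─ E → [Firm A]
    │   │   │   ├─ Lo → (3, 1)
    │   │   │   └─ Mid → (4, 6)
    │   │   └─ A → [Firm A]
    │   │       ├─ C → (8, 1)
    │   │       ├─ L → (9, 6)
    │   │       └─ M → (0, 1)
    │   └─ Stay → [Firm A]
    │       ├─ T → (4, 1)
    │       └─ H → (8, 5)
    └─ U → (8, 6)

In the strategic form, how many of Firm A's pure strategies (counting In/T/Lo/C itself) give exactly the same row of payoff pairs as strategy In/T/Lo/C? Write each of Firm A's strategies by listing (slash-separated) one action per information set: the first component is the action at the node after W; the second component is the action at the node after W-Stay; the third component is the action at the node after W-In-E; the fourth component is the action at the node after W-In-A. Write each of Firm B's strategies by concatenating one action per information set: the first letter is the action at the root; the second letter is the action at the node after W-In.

2

Row for In/T/Lo/C (columns WE, WA, UE, UA): (3,1) (8,1) (8,6) (8,6).
Under In/T/Lo/C, Firm A's choice at the node after W-Stay can never be reached regardless of what Firm B does, so varying those choices leaves every outcome unchanged.
Holding the reachable choices fixed and varying the unreachable one freely already gives 2 equivalent strategies.
No other strategy reproduces this row, so those 2 are the full class: In/T/Lo/C, In/H/Lo/C.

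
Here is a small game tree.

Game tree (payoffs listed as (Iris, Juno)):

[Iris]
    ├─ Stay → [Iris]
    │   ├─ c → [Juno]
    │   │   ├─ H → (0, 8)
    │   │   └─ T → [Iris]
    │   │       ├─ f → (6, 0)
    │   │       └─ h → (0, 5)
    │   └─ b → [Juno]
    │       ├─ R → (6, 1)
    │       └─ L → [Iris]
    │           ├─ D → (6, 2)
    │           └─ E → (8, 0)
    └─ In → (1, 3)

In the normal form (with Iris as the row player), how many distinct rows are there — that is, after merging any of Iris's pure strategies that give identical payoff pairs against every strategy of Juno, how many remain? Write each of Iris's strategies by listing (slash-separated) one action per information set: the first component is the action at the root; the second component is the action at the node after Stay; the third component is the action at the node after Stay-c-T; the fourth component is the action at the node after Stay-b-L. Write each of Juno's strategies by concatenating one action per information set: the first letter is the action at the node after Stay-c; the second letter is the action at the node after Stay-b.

Iris has 16 pure strategies: Stay/c/f/D, Stay/c/f/E, Stay/c/h/D, Stay/c/h/E, Stay/b/f/D, Stay/b/f/E, Stay/b/h/D, Stay/b/h/E, In/c/f/D, In/c/f/E, In/c/h/D, In/c/h/E, In/b/f/D, In/b/f/E, In/b/h/D, In/b/h/E. Columns: HR, HL, TR, TL.
{Stay/c/f/D, Stay/c/f/E} → row (0,8) (0,8) (6,0) (6,0)
{Stay/c/h/D, Stay/c/h/E} → row (0,8) (0,8) (0,5) (0,5)
{Stay/b/f/D, Stay/b/h/D} → row (6,1) (6,2) (6,1) (6,2)
{Stay/b/f/E, Stay/b/h/E} → row (6,1) (8,0) (6,1) (8,0)
{In/c/f/D, In/c/f/E, In/c/h/D, In/c/h/E, In/b/f/D, In/b/f/E, In/b/h/D, In/b/h/E} → row (1,3) (1,3) (1,3) (1,3)
That's 5 distinct rows out of 16 strategies.

5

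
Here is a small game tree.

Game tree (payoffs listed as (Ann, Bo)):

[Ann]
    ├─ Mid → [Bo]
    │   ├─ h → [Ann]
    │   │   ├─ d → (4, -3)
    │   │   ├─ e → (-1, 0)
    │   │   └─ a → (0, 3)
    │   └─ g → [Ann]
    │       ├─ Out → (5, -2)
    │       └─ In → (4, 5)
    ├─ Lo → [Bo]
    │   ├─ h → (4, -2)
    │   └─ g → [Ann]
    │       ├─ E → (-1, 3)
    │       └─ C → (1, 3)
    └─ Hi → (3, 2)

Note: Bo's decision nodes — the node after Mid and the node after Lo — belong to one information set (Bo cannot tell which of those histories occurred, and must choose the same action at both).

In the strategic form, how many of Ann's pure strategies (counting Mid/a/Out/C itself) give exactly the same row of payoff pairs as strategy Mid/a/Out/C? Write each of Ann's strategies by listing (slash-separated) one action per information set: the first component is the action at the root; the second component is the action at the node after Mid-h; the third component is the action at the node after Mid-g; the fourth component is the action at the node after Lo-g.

2

Row for Mid/a/Out/C (columns h, g): (0,3) (5,-2).
Under Mid/a/Out/C, Ann's choice at the node after Lo-g can never be reached regardless of what Bo does, so varying those choices leaves every outcome unchanged.
Holding the reachable choices fixed and varying the unreachable one freely already gives 2 equivalent strategies.
No other strategy reproduces this row, so those 2 are the full class: Mid/a/Out/E, Mid/a/Out/C.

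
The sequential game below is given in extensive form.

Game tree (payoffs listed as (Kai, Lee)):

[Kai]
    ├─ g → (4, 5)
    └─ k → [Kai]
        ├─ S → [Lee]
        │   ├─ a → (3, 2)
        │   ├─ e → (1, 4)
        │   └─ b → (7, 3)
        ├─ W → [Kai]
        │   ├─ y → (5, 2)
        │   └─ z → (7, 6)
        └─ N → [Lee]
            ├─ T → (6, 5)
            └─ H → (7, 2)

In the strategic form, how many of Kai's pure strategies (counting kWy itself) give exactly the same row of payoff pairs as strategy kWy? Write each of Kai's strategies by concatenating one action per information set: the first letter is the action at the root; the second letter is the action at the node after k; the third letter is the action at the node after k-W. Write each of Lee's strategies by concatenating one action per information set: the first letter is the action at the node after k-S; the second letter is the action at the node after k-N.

1

Row for kWy (columns aT, aH, eT, eH, bT, bH): (5,2) (5,2) (5,2) (5,2) (5,2) (5,2).
Every one of Kai's information sets is on the play path for some reply by Lee when Kai follows kWy.
Changing the action at any of them therefore changes at least one column, so only kWy itself gives this row.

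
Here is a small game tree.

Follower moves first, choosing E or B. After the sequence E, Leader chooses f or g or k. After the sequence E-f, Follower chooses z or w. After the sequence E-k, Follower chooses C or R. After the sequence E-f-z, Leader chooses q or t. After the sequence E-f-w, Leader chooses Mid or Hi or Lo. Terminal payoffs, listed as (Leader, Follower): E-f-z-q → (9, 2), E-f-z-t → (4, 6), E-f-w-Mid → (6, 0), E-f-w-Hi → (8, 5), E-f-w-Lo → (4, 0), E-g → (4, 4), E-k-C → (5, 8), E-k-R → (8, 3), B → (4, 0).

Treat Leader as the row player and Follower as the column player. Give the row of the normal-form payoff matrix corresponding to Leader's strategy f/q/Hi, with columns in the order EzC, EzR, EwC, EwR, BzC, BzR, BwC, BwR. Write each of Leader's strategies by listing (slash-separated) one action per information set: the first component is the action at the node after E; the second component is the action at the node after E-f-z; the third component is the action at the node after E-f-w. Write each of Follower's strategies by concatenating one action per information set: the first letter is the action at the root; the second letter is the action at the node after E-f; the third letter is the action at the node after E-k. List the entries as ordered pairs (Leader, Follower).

(9,2) (9,2) (8,5) (8,5) (4,0) (4,0) (4,0) (4,0)

vs EzC: Follower plays E → Leader plays f at [E] → Follower plays z at [E-f] → Leader plays q at [E-f-z] → (9, 2)
vs EzR: Follower plays E → Leader plays f at [E] → Follower plays z at [E-f] → Leader plays q at [E-f-z] → (9, 2)
vs EwC: Follower plays E → Leader plays f at [E] → Follower plays w at [E-f] → Leader plays Hi at [E-f-w] → (8, 5)
vs EwR: Follower plays E → Leader plays f at [E] → Follower plays w at [E-f] → Leader plays Hi at [E-f-w] → (8, 5)
vs BzC: Follower plays B → (4, 0)
vs BzR: Follower plays B → (4, 0)
vs BwC: Follower plays B → (4, 0)
vs BwR: Follower plays B → (4, 0)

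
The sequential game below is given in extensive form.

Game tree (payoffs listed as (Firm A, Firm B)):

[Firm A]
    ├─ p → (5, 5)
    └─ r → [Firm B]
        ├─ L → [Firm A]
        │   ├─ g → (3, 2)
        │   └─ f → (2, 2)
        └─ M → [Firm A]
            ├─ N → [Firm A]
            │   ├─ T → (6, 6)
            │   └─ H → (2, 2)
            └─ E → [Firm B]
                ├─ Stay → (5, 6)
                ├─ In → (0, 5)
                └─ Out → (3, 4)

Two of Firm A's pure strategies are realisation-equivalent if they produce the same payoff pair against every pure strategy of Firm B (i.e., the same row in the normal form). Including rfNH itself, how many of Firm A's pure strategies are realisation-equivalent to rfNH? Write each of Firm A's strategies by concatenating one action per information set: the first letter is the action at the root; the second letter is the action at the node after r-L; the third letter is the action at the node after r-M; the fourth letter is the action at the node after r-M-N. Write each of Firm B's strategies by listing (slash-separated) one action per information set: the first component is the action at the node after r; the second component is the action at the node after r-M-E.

Row for rfNH (columns L/Stay, L/In, L/Out, M/Stay, M/In, M/Out): (2,2) (2,2) (2,2) (2,2) (2,2) (2,2).
Every one of Firm A's information sets is on the play path for some reply by Firm B when Firm A follows rfNH.
Changing the action at any of them therefore changes at least one column, so only rfNH itself gives this row.

1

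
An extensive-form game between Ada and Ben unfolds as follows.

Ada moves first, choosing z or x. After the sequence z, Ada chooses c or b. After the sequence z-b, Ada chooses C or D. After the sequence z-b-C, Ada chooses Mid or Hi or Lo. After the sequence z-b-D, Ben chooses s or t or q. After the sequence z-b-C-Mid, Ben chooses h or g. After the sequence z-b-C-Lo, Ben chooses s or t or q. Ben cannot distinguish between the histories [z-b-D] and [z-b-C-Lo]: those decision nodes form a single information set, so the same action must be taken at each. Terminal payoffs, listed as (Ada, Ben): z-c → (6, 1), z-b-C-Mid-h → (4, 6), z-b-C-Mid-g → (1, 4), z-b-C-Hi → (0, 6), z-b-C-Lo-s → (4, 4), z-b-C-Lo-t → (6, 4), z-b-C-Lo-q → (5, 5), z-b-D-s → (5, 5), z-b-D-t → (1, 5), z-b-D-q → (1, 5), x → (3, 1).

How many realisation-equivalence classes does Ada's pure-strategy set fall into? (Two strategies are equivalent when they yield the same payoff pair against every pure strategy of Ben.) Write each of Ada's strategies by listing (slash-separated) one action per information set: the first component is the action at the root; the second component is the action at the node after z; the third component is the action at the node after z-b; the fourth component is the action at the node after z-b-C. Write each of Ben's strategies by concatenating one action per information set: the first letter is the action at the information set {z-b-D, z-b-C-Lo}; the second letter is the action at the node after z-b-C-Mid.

6

Ada has 24 pure strategies: z/c/C/Mid, z/c/C/Hi, z/c/C/Lo, z/c/D/Mid, z/c/D/Hi, z/c/D/Lo, z/b/C/Mid, z/b/C/Hi, z/b/C/Lo, z/b/D/Mid, z/b/D/Hi, z/b/D/Lo, x/c/C/Mid, x/c/C/Hi, x/c/C/Lo, x/c/D/Mid, x/c/D/Hi, x/c/D/Lo, x/b/C/Mid, x/b/C/Hi, x/b/C/Lo, x/b/D/Mid, x/b/D/Hi, x/b/D/Lo. Columns: sh, sg, th, tg, qh, qg.
{z/c/C/Mid, z/c/C/Hi, z/c/C/Lo, z/c/D/Mid, z/c/D/Hi, z/c/D/Lo} → row (6,1) (6,1) (6,1) (6,1) (6,1) (6,1)
{z/b/C/Mid} → row (4,6) (1,4) (4,6) (1,4) (4,6) (1,4)
{z/b/C/Hi} → row (0,6) (0,6) (0,6) (0,6) (0,6) (0,6)
{z/b/C/Lo} → row (4,4) (4,4) (6,4) (6,4) (5,5) (5,5)
{z/b/D/Mid, z/b/D/Hi, z/b/D/Lo} → row (5,5) (5,5) (1,5) (1,5) (1,5) (1,5)
{x/c/C/Mid, x/c/C/Hi, x/c/C/Lo, x/c/D/Mid, x/c/D/Hi, x/c/D/Lo, x/b/C/Mid, x/b/C/Hi, x/b/C/Lo, x/b/D/Mid, x/b/D/Hi, x/b/D/Lo} → row (3,1) (3,1) (3,1) (3,1) (3,1) (3,1)
That's 6 distinct rows out of 24 strategies.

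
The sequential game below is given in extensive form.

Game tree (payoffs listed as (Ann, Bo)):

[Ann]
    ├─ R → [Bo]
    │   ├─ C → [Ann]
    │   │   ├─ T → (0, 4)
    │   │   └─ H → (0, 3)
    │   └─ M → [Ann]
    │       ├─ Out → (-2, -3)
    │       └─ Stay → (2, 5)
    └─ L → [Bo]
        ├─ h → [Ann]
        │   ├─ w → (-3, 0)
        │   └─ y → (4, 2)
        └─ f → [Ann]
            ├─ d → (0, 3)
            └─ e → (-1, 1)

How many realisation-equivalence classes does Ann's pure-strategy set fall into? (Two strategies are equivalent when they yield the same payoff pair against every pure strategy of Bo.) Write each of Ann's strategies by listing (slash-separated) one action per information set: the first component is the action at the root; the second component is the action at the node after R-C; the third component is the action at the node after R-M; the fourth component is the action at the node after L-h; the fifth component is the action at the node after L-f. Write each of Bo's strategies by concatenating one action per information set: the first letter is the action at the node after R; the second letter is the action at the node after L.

Ann has 32 pure strategies: R/T/Out/w/d, R/T/Out/w/e, R/T/Out/y/d, R/T/Out/y/e, R/T/Stay/w/d, R/T/Stay/w/e, R/T/Stay/y/d, R/T/Stay/y/e, R/H/Out/w/d, R/H/Out/w/e, R/H/Out/y/d, R/H/Out/y/e, R/H/Stay/w/d, R/H/Stay/w/e, R/H/Stay/y/d, R/H/Stay/y/e, L/T/Out/w/d, L/T/Out/w/e, L/T/Out/y/d, L/T/Out/y/e, L/T/Stay/w/d, L/T/Stay/w/e, L/T/Stay/y/d, L/T/Stay/y/e, L/H/Out/w/d, L/H/Out/w/e, L/H/Out/y/d, L/H/Out/y/e, L/H/Stay/w/d, L/H/Stay/w/e, L/H/Stay/y/d, L/H/Stay/y/e. Columns: Ch, Cf, Mh, Mf.
{R/T/Out/w/d, R/T/Out/w/e, R/T/Out/y/d, R/T/Out/y/e} → row (0,4) (0,4) (-2,-3) (-2,-3)
{R/T/Stay/w/d, R/T/Stay/w/e, R/T/Stay/y/d, R/T/Stay/y/e} → row (0,4) (0,4) (2,5) (2,5)
{R/H/Out/w/d, R/H/Out/w/e, R/H/Out/y/d, R/H/Out/y/e} → row (0,3) (0,3) (-2,-3) (-2,-3)
{R/H/Stay/w/d, R/H/Stay/w/e, R/H/Stay/y/d, R/H/Stay/y/e} → row (0,3) (0,3) (2,5) (2,5)
{L/T/Out/w/d, L/T/Stay/w/d, L/H/Out/w/d, L/H/Stay/w/d} → row (-3,0) (0,3) (-3,0) (0,3)
{L/T/Out/w/e, L/T/Stay/w/e, L/H/Out/w/e, L/H/Stay/w/e} → row (-3,0) (-1,1) (-3,0) (-1,1)
{L/T/Out/y/d, L/T/Stay/y/d, L/H/Out/y/d, L/H/Stay/y/d} → row (4,2) (0,3) (4,2) (0,3)
{L/T/Out/y/e, L/T/Stay/y/e, L/H/Out/y/e, L/H/Stay/y/e} → row (4,2) (-1,1) (4,2) (-1,1)
That's 8 distinct rows out of 32 strategies.

8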